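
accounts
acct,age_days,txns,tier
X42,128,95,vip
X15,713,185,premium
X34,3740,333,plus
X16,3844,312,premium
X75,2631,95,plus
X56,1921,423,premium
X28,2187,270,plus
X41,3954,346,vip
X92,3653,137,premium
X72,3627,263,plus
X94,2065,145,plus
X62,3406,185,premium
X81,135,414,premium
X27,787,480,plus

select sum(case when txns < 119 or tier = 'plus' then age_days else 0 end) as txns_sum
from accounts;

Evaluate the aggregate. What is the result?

acct=X42: ✓ → 128
acct=X15: ✗
acct=X34: ✓ → 3740
acct=X16: ✗
acct=X75: ✓ → 2631
acct=X56: ✗
acct=X28: ✓ → 2187
acct=X41: ✗
acct=X92: ✗
acct=X72: ✓ → 3627
acct=X94: ✓ → 2065
acct=X62: ✗
acct=X81: ✗
acct=X27: ✓ → 787
txns_sum = 128 + 3740 + 2631 + 2187 + 3627 + 2065 + 787 = 15165

15165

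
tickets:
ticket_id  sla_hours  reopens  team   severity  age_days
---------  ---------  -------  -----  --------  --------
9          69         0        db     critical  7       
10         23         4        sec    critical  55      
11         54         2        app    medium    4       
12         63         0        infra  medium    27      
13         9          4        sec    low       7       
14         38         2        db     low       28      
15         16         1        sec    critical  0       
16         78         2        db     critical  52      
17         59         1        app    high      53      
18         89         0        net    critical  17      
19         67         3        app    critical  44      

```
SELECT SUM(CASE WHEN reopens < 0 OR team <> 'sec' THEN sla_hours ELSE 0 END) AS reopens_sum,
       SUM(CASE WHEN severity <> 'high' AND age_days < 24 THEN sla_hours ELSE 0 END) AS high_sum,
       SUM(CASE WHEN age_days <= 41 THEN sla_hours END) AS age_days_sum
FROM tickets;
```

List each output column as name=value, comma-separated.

[reopens_sum: reopens < 0 OR team <> 'sec']
ticket_id=9: ✓ → 69
ticket_id=10: ✗
ticket_id=11: ✓ → 54
ticket_id=12: ✓ → 63
ticket_id=13: ✗
ticket_id=14: ✓ → 38
ticket_id=15: ✗
ticket_id=16: ✓ → 78
ticket_id=17: ✓ → 59
ticket_id=18: ✓ → 89
ticket_id=19: ✓ → 67
reopens_sum = 69 + 54 + 63 + 38 + 78 + 59 + 89 + 67 = 517
—
[high_sum: severity <> 'high' AND age_days < 24]
ticket_id=9: ✓ → 69
ticket_id=10: ✗
ticket_id=11: ✓ → 54
ticket_id=12: ✗
ticket_id=13: ✓ → 9
ticket_id=14: ✗
ticket_id=15: ✓ → 16
ticket_id=16: ✗
ticket_id=17: ✗
ticket_id=18: ✓ → 89
ticket_id=19: ✗
high_sum = 69 + 54 + 9 + 16 + 89 = 237
—
[age_days_sum: age_days <= 41]
ticket_id=9: ✓ → 69
ticket_id=10: ✗
ticket_id=11: ✓ → 54
ticket_id=12: ✓ → 63
ticket_id=13: ✓ → 9
ticket_id=14: ✓ → 38
ticket_id=15: ✓ → 16
ticket_id=16: ✗
ticket_id=17: ✗
ticket_id=18: ✓ → 89
ticket_id=19: ✗
age_days_sum = 69 + 54 + 63 + 9 + 38 + 16 + 89 = 338

reopens_sum=517, high_sum=237, age_days_sum=338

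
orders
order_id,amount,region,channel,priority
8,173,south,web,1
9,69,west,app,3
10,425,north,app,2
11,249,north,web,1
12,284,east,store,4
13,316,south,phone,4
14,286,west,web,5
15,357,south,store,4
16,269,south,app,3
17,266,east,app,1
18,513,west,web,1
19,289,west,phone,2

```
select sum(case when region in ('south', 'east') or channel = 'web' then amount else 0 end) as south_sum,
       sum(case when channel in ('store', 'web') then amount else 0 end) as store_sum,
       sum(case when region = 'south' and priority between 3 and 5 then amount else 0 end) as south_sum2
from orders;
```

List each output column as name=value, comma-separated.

south_sum=2713, store_sum=1862, south_sum2=942

[south_sum: region in ('south', 'east') or channel = 'web']
order_id=8: ✓ → 173
order_id=9: ✗
order_id=10: ✗
order_id=11: ✓ → 249
order_id=12: ✓ → 284
order_id=13: ✓ → 316
order_id=14: ✓ → 286
order_id=15: ✓ → 357
order_id=16: ✓ → 269
order_id=17: ✓ → 266
order_id=18: ✓ → 513
order_id=19: ✗
south_sum = 173 + 249 + 284 + 316 + 286 + 357 + 269 + 266 + 513 = 2713
—
[store_sum: channel in ('store', 'web')]
order_id=8: ✓ → 173
order_id=9: ✗
order_id=10: ✗
order_id=11: ✓ → 249
order_id=12: ✓ → 284
order_id=13: ✗
order_id=14: ✓ → 286
order_id=15: ✓ → 357
order_id=16: ✗
order_id=17: ✗
order_id=18: ✓ → 513
order_id=19: ✗
store_sum = 173 + 249 + 284 + 286 + 357 + 513 = 1862
—
[south_sum2: region = 'south' and priority between 3 and 5]
order_id=8: ✗
order_id=9: ✗
order_id=10: ✗
order_id=11: ✗
order_id=12: ✗
order_id=13: ✓ → 316
order_id=14: ✗
order_id=15: ✓ → 357
order_id=16: ✓ → 269
order_id=17: ✗
order_id=18: ✗
order_id=19: ✗
south_sum2 = 316 + 357 + 269 = 942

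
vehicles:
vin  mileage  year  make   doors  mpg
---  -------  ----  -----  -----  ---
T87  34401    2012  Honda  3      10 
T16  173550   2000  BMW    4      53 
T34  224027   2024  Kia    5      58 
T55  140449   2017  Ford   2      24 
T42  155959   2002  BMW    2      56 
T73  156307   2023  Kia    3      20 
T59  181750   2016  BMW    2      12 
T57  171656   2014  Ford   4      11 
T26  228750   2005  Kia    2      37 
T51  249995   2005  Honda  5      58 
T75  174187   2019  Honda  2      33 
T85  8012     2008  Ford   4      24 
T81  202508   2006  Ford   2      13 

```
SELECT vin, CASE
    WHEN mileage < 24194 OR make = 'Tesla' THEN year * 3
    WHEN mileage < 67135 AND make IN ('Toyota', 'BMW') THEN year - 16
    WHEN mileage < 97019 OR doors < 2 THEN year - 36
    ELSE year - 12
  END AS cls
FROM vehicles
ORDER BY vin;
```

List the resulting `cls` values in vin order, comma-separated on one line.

1988, 1993, 2012, 1990, 1993, 2005, 2002, 2004, 2011, 2007, 1994, 6024, 1976

vin=T16: ELSE → 1988
vin=T26: ELSE → 1993
vin=T34: ELSE → 2012
vin=T42: ELSE → 1990
vin=T51: ELSE → 1993
vin=T55: ELSE → 2005
vin=T57: ELSE → 2002
vin=T59: ELSE → 2004
vin=T73: ELSE → 2011
vin=T75: ELSE → 2007
vin=T81: ELSE → 1994
vin=T85: mileage < 24194 OR make = 'Tesla' → 6024
vin=T87: mileage < 97019 OR doors < 2 → 1976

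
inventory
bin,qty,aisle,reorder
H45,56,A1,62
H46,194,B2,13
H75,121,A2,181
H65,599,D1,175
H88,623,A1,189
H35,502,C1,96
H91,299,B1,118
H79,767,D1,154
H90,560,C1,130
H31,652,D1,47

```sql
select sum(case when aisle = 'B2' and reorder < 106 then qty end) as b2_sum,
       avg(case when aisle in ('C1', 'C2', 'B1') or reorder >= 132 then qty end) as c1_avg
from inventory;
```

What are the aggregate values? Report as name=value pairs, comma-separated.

b2_sum=194, c1_avg=495.8571428571

[b2_sum: aisle = 'B2' and reorder < 106]
bin=H45: ✗
bin=H46: ✓ → 194
bin=H75: ✗
bin=H65: ✗
bin=H88: ✗
bin=H35: ✗
bin=H91: ✗
bin=H79: ✗
bin=H90: ✗
bin=H31: ✗
b2_sum = 194
—
[c1_avg: aisle in ('C1', 'C2', 'B1') or reorder >= 132]
bin=H45: ✗
bin=H46: ✗
bin=H75: ✓ → 121
bin=H65: ✓ → 599
bin=H88: ✓ → 623
bin=H35: ✓ → 502
bin=H91: ✓ → 299
bin=H79: ✓ → 767
bin=H90: ✓ → 560
bin=H31: ✗
c1_avg = (121 + 599 + 623 + 502 + 299 + 767 + 560) / 7 = 495.8571428571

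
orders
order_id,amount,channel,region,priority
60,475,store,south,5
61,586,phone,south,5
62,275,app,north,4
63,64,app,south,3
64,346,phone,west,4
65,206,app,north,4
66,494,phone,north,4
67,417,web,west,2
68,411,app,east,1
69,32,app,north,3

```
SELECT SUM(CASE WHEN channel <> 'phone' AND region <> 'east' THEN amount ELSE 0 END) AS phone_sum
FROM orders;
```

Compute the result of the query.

1469

order_id=60: ✓ → 475
order_id=61: ✗
order_id=62: ✓ → 275
order_id=63: ✓ → 64
order_id=64: ✗
order_id=65: ✓ → 206
order_id=66: ✗
order_id=67: ✓ → 417
order_id=68: ✗
order_id=69: ✓ → 32
phone_sum = 475 + 275 + 64 + 206 + 417 + 32 = 1469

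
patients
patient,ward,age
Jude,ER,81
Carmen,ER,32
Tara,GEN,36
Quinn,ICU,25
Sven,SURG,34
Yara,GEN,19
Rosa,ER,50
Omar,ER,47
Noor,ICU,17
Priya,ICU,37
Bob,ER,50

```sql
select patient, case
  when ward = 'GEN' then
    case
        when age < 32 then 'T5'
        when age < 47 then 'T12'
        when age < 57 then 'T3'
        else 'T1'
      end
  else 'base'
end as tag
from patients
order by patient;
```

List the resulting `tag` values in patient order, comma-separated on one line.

base, base, base, base, base, base, base, base, base, T12, T5

patient=Bob: ward='ER' → outer ELSE → base
patient=Carmen: ward='ER' → outer ELSE → base
patient=Jude: ward='ER' → outer ELSE → base
patient=Noor: ward='ICU' → outer ELSE → base
patient=Omar: ward='ER' → outer ELSE → base
patient=Priya: ward='ICU' → outer ELSE → base
patient=Quinn: ward='ICU' → outer ELSE → base
patient=Rosa: ward='ER' → outer ELSE → base
patient=Sven: ward='SURG' → outer ELSE → base
patient=Tara: ward='GEN' → inner[age < 47] → T12
patient=Yara: ward='GEN' → inner[age < 32] → T5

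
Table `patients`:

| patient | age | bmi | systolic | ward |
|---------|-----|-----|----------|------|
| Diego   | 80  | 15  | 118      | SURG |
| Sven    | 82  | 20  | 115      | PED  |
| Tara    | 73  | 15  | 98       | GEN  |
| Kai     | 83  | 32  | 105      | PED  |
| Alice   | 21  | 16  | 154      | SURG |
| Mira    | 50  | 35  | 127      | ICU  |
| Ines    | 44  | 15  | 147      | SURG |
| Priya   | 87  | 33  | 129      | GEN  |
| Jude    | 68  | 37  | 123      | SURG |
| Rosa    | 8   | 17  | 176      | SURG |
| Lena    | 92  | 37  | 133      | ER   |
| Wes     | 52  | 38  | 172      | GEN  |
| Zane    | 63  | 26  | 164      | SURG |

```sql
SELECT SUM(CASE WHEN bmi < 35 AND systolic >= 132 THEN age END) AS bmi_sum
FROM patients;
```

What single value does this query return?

patient=Diego: ✗
patient=Sven: ✗
patient=Tara: ✗
patient=Kai: ✗
patient=Alice: ✓ → 21
patient=Mira: ✗
patient=Ines: ✓ → 44
patient=Priya: ✗
patient=Jude: ✗
patient=Rosa: ✓ → 8
patient=Lena: ✗
patient=Wes: ✗
patient=Zane: ✓ → 63
bmi_sum = 21 + 44 + 8 + 63 = 136

136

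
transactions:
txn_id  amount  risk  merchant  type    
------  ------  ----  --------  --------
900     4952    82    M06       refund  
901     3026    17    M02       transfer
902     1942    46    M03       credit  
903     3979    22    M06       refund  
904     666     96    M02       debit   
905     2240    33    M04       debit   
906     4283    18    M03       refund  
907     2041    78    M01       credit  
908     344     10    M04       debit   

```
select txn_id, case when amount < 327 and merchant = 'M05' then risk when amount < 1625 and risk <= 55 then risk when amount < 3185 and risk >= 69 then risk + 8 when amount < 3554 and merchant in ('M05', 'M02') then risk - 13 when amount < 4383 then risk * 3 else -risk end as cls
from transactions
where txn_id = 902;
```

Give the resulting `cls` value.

138

txn_id = 902: amount=1942, risk=46, merchant=M03, type=credit.
amount < 327 and merchant = 'M05' → false
amount < 1625 and risk <= 55 → false
amount < 3185 and risk >= 69 → false
amount < 3554 and merchant in ('M05', 'M02') → false
amount < 4383 → true → 138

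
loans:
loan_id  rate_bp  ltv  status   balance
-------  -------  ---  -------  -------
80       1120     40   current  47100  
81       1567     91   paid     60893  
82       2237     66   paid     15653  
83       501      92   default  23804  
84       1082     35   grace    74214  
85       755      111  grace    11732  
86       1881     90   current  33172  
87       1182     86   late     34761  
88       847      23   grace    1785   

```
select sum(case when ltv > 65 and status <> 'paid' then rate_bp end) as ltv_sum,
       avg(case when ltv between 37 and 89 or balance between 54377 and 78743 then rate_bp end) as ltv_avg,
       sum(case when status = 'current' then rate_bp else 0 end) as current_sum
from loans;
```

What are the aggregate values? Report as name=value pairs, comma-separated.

[ltv_sum: ltv > 65 and status <> 'paid']
loan_id=80: ✗
loan_id=81: ✗
loan_id=82: ✗
loan_id=83: ✓ → 501
loan_id=84: ✗
loan_id=85: ✓ → 755
loan_id=86: ✓ → 1881
loan_id=87: ✓ → 1182
loan_id=88: ✗
ltv_sum = 501 + 755 + 1881 + 1182 = 4319
—
[ltv_avg: ltv between 37 and 89 or balance between 54377 and 78743]
loan_id=80: ✓ → 1120
loan_id=81: ✓ → 1567
loan_id=82: ✓ → 2237
loan_id=83: ✗
loan_id=84: ✓ → 1082
loan_id=85: ✗
loan_id=86: ✗
loan_id=87: ✓ → 1182
loan_id=88: ✗
ltv_avg = (1120 + 1567 + 2237 + 1082 + 1182) / 5 = 1437.6
—
[current_sum: status = 'current']
loan_id=80: ✓ → 1120
loan_id=81: ✗
loan_id=82: ✗
loan_id=83: ✗
loan_id=84: ✗
loan_id=85: ✗
loan_id=86: ✓ → 1881
loan_id=87: ✗
loan_id=88: ✗
current_sum = 1120 + 1881 = 3001

ltv_sum=4319, ltv_avg=1437.6, current_sum=3001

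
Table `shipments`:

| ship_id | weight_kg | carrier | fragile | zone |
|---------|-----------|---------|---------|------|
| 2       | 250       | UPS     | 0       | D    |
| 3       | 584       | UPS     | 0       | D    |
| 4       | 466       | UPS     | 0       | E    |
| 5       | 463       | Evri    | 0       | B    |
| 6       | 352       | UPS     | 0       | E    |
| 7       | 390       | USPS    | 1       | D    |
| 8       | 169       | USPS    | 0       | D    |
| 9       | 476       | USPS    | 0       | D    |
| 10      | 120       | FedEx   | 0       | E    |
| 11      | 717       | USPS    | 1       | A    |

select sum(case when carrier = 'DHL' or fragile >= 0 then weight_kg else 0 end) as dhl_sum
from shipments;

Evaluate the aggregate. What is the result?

3987

ship_id=2: ✓ → 250
ship_id=3: ✓ → 584
ship_id=4: ✓ → 466
ship_id=5: ✓ → 463
ship_id=6: ✓ → 352
ship_id=7: ✓ → 390
ship_id=8: ✓ → 169
ship_id=9: ✓ → 476
ship_id=10: ✓ → 120
ship_id=11: ✓ → 717
dhl_sum = 250 + 584 + 466 + 463 + 352 + 390 + 169 + 476 + 120 + 717 = 3987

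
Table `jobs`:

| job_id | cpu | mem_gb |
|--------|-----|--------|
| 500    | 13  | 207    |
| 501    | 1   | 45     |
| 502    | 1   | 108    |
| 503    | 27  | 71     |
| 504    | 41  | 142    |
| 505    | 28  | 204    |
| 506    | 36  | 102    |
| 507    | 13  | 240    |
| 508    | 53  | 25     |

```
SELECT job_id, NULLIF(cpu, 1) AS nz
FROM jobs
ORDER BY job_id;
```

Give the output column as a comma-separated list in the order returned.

job_id=500: cpu=13 vs 1: differ → 13
job_id=501: cpu=1 vs 1: equal → NULL
job_id=502: cpu=1 vs 1: equal → NULL
job_id=503: cpu=27 vs 1: differ → 27
job_id=504: cpu=41 vs 1: differ → 41
job_id=505: cpu=28 vs 1: differ → 28
job_id=506: cpu=36 vs 1: differ → 36
job_id=507: cpu=13 vs 1: differ → 13
job_id=508: cpu=53 vs 1: differ → 53

13, NULL, NULL, 27, 41, 28, 36, 13, 53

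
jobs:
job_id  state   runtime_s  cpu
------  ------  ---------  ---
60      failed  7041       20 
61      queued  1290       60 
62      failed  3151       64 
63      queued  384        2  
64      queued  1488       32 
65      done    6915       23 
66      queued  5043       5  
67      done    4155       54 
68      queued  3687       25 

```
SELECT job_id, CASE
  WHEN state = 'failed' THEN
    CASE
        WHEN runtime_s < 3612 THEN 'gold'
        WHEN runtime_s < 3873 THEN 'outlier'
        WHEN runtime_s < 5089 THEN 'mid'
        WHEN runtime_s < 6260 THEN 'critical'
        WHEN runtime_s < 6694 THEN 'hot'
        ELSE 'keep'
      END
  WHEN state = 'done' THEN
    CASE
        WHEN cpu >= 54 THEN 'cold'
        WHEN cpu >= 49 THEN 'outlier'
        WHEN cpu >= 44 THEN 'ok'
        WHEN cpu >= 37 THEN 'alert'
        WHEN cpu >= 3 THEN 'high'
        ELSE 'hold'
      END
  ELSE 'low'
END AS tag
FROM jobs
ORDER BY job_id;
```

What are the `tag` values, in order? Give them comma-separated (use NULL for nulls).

keep, low, gold, low, low, high, low, cold, low

job_id=60: state='failed' → inner[ELSE] → keep
job_id=61: state='queued' → outer ELSE → low
job_id=62: state='failed' → inner[runtime_s < 3612] → gold
job_id=63: state='queued' → outer ELSE → low
job_id=64: state='queued' → outer ELSE → low
job_id=65: state='done' → inner[cpu >= 3] → high
job_id=66: state='queued' → outer ELSE → low
job_id=67: state='done' → inner[cpu >= 54] → cold
job_id=68: state='queued' → outer ELSE → low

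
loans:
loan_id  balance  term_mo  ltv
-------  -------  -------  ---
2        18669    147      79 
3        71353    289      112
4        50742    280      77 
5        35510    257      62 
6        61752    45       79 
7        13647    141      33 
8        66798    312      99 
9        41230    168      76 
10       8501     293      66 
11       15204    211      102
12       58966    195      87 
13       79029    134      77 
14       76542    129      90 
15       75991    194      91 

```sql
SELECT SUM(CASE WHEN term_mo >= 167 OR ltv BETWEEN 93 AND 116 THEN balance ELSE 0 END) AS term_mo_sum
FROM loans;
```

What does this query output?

loan_id=2: ✗
loan_id=3: ✓ → 71353
loan_id=4: ✓ → 50742
loan_id=5: ✓ → 35510
loan_id=6: ✗
loan_id=7: ✗
loan_id=8: ✓ → 66798
loan_id=9: ✓ → 41230
loan_id=10: ✓ → 8501
loan_id=11: ✓ → 15204
loan_id=12: ✓ → 58966
loan_id=13: ✗
loan_id=14: ✗
loan_id=15: ✓ → 75991
term_mo_sum = 71353 + 50742 + 35510 + 66798 + 41230 + 8501 + 15204 + 58966 + 75991 = 424295

424295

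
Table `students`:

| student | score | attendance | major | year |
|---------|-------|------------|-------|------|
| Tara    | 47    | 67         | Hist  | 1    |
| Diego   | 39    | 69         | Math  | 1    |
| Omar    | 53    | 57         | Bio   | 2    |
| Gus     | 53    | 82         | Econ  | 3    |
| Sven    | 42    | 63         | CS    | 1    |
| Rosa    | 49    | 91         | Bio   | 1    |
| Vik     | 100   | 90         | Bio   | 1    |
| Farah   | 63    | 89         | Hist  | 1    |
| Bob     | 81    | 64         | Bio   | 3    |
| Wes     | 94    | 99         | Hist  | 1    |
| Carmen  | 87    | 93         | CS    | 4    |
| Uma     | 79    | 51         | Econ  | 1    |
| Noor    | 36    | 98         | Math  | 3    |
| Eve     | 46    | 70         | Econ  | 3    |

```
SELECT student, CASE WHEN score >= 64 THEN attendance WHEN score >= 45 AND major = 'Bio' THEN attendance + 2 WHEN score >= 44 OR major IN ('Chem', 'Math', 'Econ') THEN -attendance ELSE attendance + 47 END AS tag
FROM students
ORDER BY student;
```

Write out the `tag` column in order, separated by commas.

64, 93, -69, -70, -89, -82, -98, 59, 93, 110, -67, 51, 90, 99

student=Bob: score >= 64 → 64
student=Carmen: score >= 64 → 93
student=Diego: score >= 44 OR major IN ('Chem', 'Math', 'Econ') → -69
student=Eve: score >= 44 OR major IN ('Chem', 'Math', 'Econ') → -70
student=Farah: score >= 44 OR major IN ('Chem', 'Math', 'Econ') → -89
student=Gus: score >= 44 OR major IN ('Chem', 'Math', 'Econ') → -82
student=Noor: score >= 44 OR major IN ('Chem', 'Math', 'Econ') → -98
student=Omar: score >= 45 AND major = 'Bio' → 59
student=Rosa: score >= 45 AND major = 'Bio' → 93
student=Sven: ELSE → 110
student=Tara: score >= 44 OR major IN ('Chem', 'Math', 'Econ') → -67
student=Uma: score >= 64 → 51
student=Vik: score >= 64 → 90
student=Wes: score >= 64 → 99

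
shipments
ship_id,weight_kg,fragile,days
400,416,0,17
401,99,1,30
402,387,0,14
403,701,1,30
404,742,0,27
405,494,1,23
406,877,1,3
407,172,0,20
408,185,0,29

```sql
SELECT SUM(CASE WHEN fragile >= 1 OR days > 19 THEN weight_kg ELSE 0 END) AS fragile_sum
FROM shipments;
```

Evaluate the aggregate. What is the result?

ship_id=400: ✗
ship_id=401: ✓ → 99
ship_id=402: ✗
ship_id=403: ✓ → 701
ship_id=404: ✓ → 742
ship_id=405: ✓ → 494
ship_id=406: ✓ → 877
ship_id=407: ✓ → 172
ship_id=408: ✓ → 185
fragile_sum = 99 + 701 + 742 + 494 + 877 + 172 + 185 = 3270

3270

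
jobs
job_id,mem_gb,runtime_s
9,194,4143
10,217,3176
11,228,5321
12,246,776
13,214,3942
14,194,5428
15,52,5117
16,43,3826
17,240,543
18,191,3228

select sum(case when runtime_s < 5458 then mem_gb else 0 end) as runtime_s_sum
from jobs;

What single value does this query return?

job_id=9: ✓ → 194
job_id=10: ✓ → 217
job_id=11: ✓ → 228
job_id=12: ✓ → 246
job_id=13: ✓ → 214
job_id=14: ✓ → 194
job_id=15: ✓ → 52
job_id=16: ✓ → 43
job_id=17: ✓ → 240
job_id=18: ✓ → 191
runtime_s_sum = 194 + 217 + 228 + 246 + 214 + 194 + 52 + 43 + 240 + 191 = 1819

1819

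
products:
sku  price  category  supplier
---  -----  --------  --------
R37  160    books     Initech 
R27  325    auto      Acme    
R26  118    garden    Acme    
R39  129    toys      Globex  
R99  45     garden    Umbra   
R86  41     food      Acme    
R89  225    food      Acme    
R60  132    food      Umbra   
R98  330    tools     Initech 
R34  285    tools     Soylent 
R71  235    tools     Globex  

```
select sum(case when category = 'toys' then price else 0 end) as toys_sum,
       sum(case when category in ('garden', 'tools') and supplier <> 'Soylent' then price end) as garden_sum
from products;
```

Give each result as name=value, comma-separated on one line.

toys_sum=129, garden_sum=728

[toys_sum: category = 'toys']
sku=R37: ✗
sku=R27: ✗
sku=R26: ✗
sku=R39: ✓ → 129
sku=R99: ✗
sku=R86: ✗
sku=R89: ✗
sku=R60: ✗
sku=R98: ✗
sku=R34: ✗
sku=R71: ✗
toys_sum = 129
—
[garden_sum: category in ('garden', 'tools') and supplier <> 'Soylent']
sku=R37: ✗
sku=R27: ✗
sku=R26: ✓ → 118
sku=R39: ✗
sku=R99: ✓ → 45
sku=R86: ✗
sku=R89: ✗
sku=R60: ✗
sku=R98: ✓ → 330
sku=R34: ✗
sku=R71: ✓ → 235
garden_sum = 118 + 45 + 330 + 235 = 728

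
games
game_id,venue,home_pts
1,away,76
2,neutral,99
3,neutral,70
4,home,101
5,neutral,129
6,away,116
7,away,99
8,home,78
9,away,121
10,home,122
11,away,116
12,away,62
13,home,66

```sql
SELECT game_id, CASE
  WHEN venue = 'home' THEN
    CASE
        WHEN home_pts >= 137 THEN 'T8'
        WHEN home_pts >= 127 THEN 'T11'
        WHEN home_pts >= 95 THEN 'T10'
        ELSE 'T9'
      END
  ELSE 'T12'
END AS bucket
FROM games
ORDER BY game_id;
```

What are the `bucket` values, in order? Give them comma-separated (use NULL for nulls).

T12, T12, T12, T10, T12, T12, T12, T9, T12, T10, T12, T12, T9

game_id=1: venue='away' → outer ELSE → T12
game_id=2: venue='neutral' → outer ELSE → T12
game_id=3: venue='neutral' → outer ELSE → T12
game_id=4: venue='home' → inner[home_pts >= 95] → T10
game_id=5: venue='neutral' → outer ELSE → T12
game_id=6: venue='away' → outer ELSE → T12
game_id=7: venue='away' → outer ELSE → T12
game_id=8: venue='home' → inner[ELSE] → T9
game_id=9: venue='away' → outer ELSE → T12
game_id=10: venue='home' → inner[home_pts >= 95] → T10
game_id=11: venue='away' → outer ELSE → T12
game_id=12: venue='away' → outer ELSE → T12
game_id=13: venue='home' → inner[ELSE] → T9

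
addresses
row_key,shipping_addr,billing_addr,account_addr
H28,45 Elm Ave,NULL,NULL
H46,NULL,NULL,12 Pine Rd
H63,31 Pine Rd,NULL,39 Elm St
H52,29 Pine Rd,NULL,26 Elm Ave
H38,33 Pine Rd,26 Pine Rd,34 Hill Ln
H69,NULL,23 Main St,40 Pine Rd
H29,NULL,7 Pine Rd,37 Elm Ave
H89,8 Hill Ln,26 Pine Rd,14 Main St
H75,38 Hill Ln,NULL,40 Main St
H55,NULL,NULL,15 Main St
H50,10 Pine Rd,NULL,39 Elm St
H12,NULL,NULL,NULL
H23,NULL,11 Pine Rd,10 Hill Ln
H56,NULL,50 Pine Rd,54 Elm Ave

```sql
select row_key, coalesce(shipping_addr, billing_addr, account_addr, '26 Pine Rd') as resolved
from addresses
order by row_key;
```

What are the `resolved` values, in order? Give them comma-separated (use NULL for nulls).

26 Pine Rd, 11 Pine Rd, 45 Elm Ave, 7 Pine Rd, 33 Pine Rd, 12 Pine Rd, 10 Pine Rd, 29 Pine Rd, 15 Main St, 50 Pine Rd, 31 Pine Rd, 23 Main St, 38 Hill Ln, 8 Hill Ln

row_key=H12: shipping_addr=NULL, billing_addr=NULL, account_addr=NULL, → literal 26 Pine Rd → 26 Pine Rd
row_key=H23: shipping_addr=NULL, billing_addr=11 Pine Rd → 11 Pine Rd
row_key=H28: shipping_addr=45 Elm Ave → 45 Elm Ave
row_key=H29: shipping_addr=NULL, billing_addr=7 Pine Rd → 7 Pine Rd
row_key=H38: shipping_addr=33 Pine Rd → 33 Pine Rd
row_key=H46: shipping_addr=NULL, billing_addr=NULL, account_addr=12 Pine Rd → 12 Pine Rd
row_key=H50: shipping_addr=10 Pine Rd → 10 Pine Rd
row_key=H52: shipping_addr=29 Pine Rd → 29 Pine Rd
row_key=H55: shipping_addr=NULL, billing_addr=NULL, account_addr=15 Main St → 15 Main St
row_key=H56: shipping_addr=NULL, billing_addr=50 Pine Rd → 50 Pine Rd
row_key=H63: shipping_addr=31 Pine Rd → 31 Pine Rd
row_key=H69: shipping_addr=NULL, billing_addr=23 Main St → 23 Main St
row_key=H75: shipping_addr=38 Hill Ln → 38 Hill Ln
row_key=H89: shipping_addr=8 Hill Ln → 8 Hill Ln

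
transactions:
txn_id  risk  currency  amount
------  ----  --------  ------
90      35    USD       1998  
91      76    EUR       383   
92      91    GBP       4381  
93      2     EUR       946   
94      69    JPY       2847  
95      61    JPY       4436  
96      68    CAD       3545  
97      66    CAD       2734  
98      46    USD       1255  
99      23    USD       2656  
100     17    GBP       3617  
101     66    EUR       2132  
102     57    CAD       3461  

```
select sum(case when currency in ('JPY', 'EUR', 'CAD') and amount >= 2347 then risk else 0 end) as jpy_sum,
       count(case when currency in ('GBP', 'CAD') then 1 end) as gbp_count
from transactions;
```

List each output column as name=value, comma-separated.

[jpy_sum: currency in ('JPY', 'EUR', 'CAD') and amount >= 2347]
txn_id=90: ✗
txn_id=91: ✗
txn_id=92: ✗
txn_id=93: ✗
txn_id=94: ✓ → 69
txn_id=95: ✓ → 61
txn_id=96: ✓ → 68
txn_id=97: ✓ → 66
txn_id=98: ✗
txn_id=99: ✗
txn_id=100: ✗
txn_id=101: ✗
txn_id=102: ✓ → 57
jpy_sum = 69 + 61 + 68 + 66 + 57 = 321
—
[gbp_count: currency in ('GBP', 'CAD')]
txn_id=90: ✗
txn_id=91: ✗
txn_id=92: ✓ → 1
txn_id=93: ✗
txn_id=94: ✗
txn_id=95: ✗
txn_id=96: ✓ → 1
txn_id=97: ✓ → 1
txn_id=98: ✗
txn_id=99: ✗
txn_id=100: ✓ → 1
txn_id=101: ✗
txn_id=102: ✓ → 1
gbp_count = COUNT(1, 1, 1, 1, 1) = 5

jpy_sum=321, gbp_count=5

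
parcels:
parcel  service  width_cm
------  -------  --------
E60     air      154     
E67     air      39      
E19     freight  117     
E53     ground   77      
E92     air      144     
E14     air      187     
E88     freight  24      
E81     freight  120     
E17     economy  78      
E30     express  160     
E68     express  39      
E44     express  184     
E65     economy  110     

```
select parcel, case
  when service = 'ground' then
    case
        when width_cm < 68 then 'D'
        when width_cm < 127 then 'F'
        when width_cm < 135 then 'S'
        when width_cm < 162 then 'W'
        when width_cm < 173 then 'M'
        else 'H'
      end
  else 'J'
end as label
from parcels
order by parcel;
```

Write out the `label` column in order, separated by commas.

parcel=E14: service='air' → outer ELSE → J
parcel=E17: service='economy' → outer ELSE → J
parcel=E19: service='freight' → outer ELSE → J
parcel=E30: service='express' → outer ELSE → J
parcel=E44: service='express' → outer ELSE → J
parcel=E53: service='ground' → inner[width_cm < 127] → F
parcel=E60: service='air' → outer ELSE → J
parcel=E65: service='economy' → outer ELSE → J
parcel=E67: service='air' → outer ELSE → J
parcel=E68: service='express' → outer ELSE → J
parcel=E81: service='freight' → outer ELSE → J
parcel=E88: service='freight' → outer ELSE → J
parcel=E92: service='air' → outer ELSE → J

J, J, J, J, J, F, J, J, J, J, J, J, J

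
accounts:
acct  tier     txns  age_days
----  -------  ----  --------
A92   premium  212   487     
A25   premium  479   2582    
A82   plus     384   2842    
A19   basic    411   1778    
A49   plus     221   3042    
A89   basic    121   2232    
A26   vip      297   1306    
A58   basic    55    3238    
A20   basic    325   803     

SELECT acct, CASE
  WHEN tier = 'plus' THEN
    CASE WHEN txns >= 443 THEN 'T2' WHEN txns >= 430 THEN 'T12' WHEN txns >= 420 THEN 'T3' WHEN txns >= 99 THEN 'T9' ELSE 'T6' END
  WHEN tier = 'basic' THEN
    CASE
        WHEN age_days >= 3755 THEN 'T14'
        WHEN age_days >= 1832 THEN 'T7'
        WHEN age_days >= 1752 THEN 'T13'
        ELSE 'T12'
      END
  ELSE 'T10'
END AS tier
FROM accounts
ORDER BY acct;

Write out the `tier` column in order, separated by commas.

acct=A19: tier='basic' → inner[age_days >= 1752] → T13
acct=A20: tier='basic' → inner[ELSE] → T12
acct=A25: tier='premium' → outer ELSE → T10
acct=A26: tier='vip' → outer ELSE → T10
acct=A49: tier='plus' → inner[txns >= 99] → T9
acct=A58: tier='basic' → inner[age_days >= 1832] → T7
acct=A82: tier='plus' → inner[txns >= 99] → T9
acct=A89: tier='basic' → inner[age_days >= 1832] → T7
acct=A92: tier='premium' → outer ELSE → T10

T13, T12, T10, T10, T9, T7, T9, T7, T10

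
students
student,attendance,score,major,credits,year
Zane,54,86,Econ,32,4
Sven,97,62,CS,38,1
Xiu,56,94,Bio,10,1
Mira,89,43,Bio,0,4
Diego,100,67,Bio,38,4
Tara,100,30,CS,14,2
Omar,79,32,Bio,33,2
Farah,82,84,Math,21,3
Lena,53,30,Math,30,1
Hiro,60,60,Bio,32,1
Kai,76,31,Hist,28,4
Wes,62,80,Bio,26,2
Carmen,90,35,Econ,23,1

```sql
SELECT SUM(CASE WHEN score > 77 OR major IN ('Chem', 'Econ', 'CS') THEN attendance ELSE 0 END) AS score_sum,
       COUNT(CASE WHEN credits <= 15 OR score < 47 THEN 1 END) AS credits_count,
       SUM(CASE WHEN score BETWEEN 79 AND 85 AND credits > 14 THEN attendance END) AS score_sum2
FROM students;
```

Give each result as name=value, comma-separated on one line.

[score_sum: score > 77 OR major IN ('Chem', 'Econ', 'CS')]
student=Zane: ✓ → 54
student=Sven: ✓ → 97
student=Xiu: ✓ → 56
student=Mira: ✗
student=Diego: ✗
student=Tara: ✓ → 100
student=Omar: ✗
student=Farah: ✓ → 82
student=Lena: ✗
student=Hiro: ✗
student=Kai: ✗
student=Wes: ✓ → 62
student=Carmen: ✓ → 90
score_sum = 54 + 97 + 56 + 100 + 82 + 62 + 90 = 541
—
[credits_count: credits <= 15 OR score < 47]
student=Zane: ✗
student=Sven: ✗
student=Xiu: ✓ → 1
student=Mira: ✓ → 1
student=Diego: ✗
student=Tara: ✓ → 1
student=Omar: ✓ → 1
student=Farah: ✗
student=Lena: ✓ → 1
student=Hiro: ✗
student=Kai: ✓ → 1
student=Wes: ✗
student=Carmen: ✓ → 1
credits_count = COUNT(1, 1, 1, 1, 1, 1, 1) = 7
—
[score_sum2: score BETWEEN 79 AND 85 AND credits > 14]
student=Zane: ✗
student=Sven: ✗
student=Xiu: ✗
student=Mira: ✗
student=Diego: ✗
student=Tara: ✗
student=Omar: ✗
student=Farah: ✓ → 82
student=Lena: ✗
student=Hiro: ✗
student=Kai: ✗
student=Wes: ✓ → 62
student=Carmen: ✗
score_sum2 = 82 + 62 = 144

score_sum=541, credits_count=7, score_sum2=144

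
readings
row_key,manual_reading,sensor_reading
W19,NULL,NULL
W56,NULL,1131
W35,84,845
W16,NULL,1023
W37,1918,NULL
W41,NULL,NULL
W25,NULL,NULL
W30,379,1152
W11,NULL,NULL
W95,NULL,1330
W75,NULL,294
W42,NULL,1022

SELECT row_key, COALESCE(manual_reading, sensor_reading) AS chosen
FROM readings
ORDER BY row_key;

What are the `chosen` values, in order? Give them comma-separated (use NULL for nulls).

row_key=W11: manual_reading=NULL, sensor_reading=NULL (all NULL) → NULL
row_key=W16: manual_reading=NULL, sensor_reading=1023 → 1023
row_key=W19: manual_reading=NULL, sensor_reading=NULL (all NULL) → NULL
row_key=W25: manual_reading=NULL, sensor_reading=NULL (all NULL) → NULL
row_key=W30: manual_reading=379 → 379
row_key=W35: manual_reading=84 → 84
row_key=W37: manual_reading=1918 → 1918
row_key=W41: manual_reading=NULL, sensor_reading=NULL (all NULL) → NULL
row_key=W42: manual_reading=NULL, sensor_reading=1022 → 1022
row_key=W56: manual_reading=NULL, sensor_reading=1131 → 1131
row_key=W75: manual_reading=NULL, sensor_reading=294 → 294
row_key=W95: manual_reading=NULL, sensor_reading=1330 → 1330

NULL, 1023, NULL, NULL, 379, 84, 1918, NULL, 1022, 1131, 294, 1330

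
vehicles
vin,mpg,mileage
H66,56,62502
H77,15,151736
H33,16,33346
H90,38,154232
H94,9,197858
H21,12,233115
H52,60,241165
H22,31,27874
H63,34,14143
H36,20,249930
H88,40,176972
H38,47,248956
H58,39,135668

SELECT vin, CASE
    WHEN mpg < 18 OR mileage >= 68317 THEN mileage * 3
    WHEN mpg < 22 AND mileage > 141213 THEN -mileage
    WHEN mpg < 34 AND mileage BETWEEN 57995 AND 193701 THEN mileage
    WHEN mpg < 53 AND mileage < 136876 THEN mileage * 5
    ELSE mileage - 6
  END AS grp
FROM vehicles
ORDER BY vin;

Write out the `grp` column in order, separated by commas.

vin=H21: mpg < 18 OR mileage >= 68317 → 699345
vin=H22: mpg < 53 AND mileage < 136876 → 139370
vin=H33: mpg < 18 OR mileage >= 68317 → 100038
vin=H36: mpg < 18 OR mileage >= 68317 → 749790
vin=H38: mpg < 18 OR mileage >= 68317 → 746868
vin=H52: mpg < 18 OR mileage >= 68317 → 723495
vin=H58: mpg < 18 OR mileage >= 68317 → 407004
vin=H63: mpg < 53 AND mileage < 136876 → 70715
vin=H66: ELSE → 62496
vin=H77: mpg < 18 OR mileage >= 68317 → 455208
vin=H88: mpg < 18 OR mileage >= 68317 → 530916
vin=H90: mpg < 18 OR mileage >= 68317 → 462696
vin=H94: mpg < 18 OR mileage >= 68317 → 593574

699345, 139370, 100038, 749790, 746868, 723495, 407004, 70715, 62496, 455208, 530916, 462696, 593574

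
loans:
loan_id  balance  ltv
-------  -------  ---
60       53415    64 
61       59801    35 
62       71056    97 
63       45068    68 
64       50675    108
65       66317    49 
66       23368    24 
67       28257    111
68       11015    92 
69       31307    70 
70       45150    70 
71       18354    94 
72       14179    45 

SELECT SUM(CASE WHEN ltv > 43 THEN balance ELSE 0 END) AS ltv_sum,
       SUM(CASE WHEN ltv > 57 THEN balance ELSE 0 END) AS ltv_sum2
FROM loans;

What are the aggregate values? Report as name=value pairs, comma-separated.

ltv_sum=434793, ltv_sum2=354297

[ltv_sum: ltv > 43]
loan_id=60: ✓ → 53415
loan_id=61: ✗
loan_id=62: ✓ → 71056
loan_id=63: ✓ → 45068
loan_id=64: ✓ → 50675
loan_id=65: ✓ → 66317
loan_id=66: ✗
loan_id=67: ✓ → 28257
loan_id=68: ✓ → 11015
loan_id=69: ✓ → 31307
loan_id=70: ✓ → 45150
loan_id=71: ✓ → 18354
loan_id=72: ✓ → 14179
ltv_sum = 53415 + 71056 + 45068 + 50675 + 66317 + 28257 + 11015 + 31307 + 45150 + 18354 + 14179 = 434793
—
[ltv_sum2: ltv > 57]
loan_id=60: ✓ → 53415
loan_id=61: ✗
loan_id=62: ✓ → 71056
loan_id=63: ✓ → 45068
loan_id=64: ✓ → 50675
loan_id=65: ✗
loan_id=66: ✗
loan_id=67: ✓ → 28257
loan_id=68: ✓ → 11015
loan_id=69: ✓ → 31307
loan_id=70: ✓ → 45150
loan_id=71: ✓ → 18354
loan_id=72: ✗
ltv_sum2 = 53415 + 71056 + 45068 + 50675 + 28257 + 11015 + 31307 + 45150 + 18354 = 354297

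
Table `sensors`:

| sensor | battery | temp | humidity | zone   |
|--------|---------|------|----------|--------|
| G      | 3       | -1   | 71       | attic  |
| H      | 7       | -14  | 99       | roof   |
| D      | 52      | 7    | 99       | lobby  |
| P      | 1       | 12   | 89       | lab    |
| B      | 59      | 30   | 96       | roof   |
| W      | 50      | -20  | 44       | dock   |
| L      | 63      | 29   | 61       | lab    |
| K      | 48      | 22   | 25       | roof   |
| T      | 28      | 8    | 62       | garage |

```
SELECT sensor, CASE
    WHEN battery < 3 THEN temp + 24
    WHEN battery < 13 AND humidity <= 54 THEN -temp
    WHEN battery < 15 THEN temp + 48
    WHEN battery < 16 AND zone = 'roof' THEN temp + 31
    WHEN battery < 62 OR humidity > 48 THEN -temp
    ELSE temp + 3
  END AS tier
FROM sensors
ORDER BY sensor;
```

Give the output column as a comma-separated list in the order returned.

sensor=B: battery < 62 OR humidity > 48 → -30
sensor=D: battery < 62 OR humidity > 48 → -7
sensor=G: battery < 15 → 47
sensor=H: battery < 15 → 34
sensor=K: battery < 62 OR humidity > 48 → -22
sensor=L: battery < 62 OR humidity > 48 → -29
sensor=P: battery < 3 → 36
sensor=T: battery < 62 OR humidity > 48 → -8
sensor=W: battery < 62 OR humidity > 48 → 20

-30, -7, 47, 34, -22, -29, 36, -8, 20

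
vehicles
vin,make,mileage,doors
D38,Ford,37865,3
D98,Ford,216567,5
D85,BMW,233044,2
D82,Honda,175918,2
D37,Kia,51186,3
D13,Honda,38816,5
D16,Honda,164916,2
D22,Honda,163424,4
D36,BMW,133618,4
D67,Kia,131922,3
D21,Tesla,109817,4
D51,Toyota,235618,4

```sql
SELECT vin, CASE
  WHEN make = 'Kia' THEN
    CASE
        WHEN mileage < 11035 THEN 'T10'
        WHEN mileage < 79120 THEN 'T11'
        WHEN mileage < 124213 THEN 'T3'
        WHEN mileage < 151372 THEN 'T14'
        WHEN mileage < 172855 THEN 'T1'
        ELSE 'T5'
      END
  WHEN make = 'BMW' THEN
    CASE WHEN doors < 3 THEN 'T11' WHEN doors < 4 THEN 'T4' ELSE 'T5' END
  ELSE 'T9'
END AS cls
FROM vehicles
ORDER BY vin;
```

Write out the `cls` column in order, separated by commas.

vin=D13: make='Honda' → outer ELSE → T9
vin=D16: make='Honda' → outer ELSE → T9
vin=D21: make='Tesla' → outer ELSE → T9
vin=D22: make='Honda' → outer ELSE → T9
vin=D36: make='BMW' → inner[ELSE] → T5
vin=D37: make='Kia' → inner[mileage < 79120] → T11
vin=D38: make='Ford' → outer ELSE → T9
vin=D51: make='Toyota' → outer ELSE → T9
vin=D67: make='Kia' → inner[mileage < 151372] → T14
vin=D82: make='Honda' → outer ELSE → T9
vin=D85: make='BMW' → inner[doors < 3] → T11
vin=D98: make='Ford' → outer ELSE → T9

T9, T9, T9, T9, T5, T11, T9, T9, T14, T9, T11, T9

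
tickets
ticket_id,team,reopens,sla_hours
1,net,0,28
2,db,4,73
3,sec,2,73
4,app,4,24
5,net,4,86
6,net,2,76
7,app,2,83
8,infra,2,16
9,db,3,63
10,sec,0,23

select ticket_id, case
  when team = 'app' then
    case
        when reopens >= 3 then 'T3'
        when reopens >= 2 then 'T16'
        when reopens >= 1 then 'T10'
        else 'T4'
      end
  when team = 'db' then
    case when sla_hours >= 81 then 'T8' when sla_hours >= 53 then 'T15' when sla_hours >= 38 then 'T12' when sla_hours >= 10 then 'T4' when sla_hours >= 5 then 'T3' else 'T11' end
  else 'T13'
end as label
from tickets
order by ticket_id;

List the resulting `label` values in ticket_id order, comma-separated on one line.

ticket_id=1: team='net' → outer ELSE → T13
ticket_id=2: team='db' → inner[sla_hours >= 53] → T15
ticket_id=3: team='sec' → outer ELSE → T13
ticket_id=4: team='app' → inner[reopens >= 3] → T3
ticket_id=5: team='net' → outer ELSE → T13
ticket_id=6: team='net' → outer ELSE → T13
ticket_id=7: team='app' → inner[reopens >= 2] → T16
ticket_id=8: team='infra' → outer ELSE → T13
ticket_id=9: team='db' → inner[sla_hours >= 53] → T15
ticket_id=10: team='sec' → outer ELSE → T13

T13, T15, T13, T3, T13, T13, T16, T13, T15, T13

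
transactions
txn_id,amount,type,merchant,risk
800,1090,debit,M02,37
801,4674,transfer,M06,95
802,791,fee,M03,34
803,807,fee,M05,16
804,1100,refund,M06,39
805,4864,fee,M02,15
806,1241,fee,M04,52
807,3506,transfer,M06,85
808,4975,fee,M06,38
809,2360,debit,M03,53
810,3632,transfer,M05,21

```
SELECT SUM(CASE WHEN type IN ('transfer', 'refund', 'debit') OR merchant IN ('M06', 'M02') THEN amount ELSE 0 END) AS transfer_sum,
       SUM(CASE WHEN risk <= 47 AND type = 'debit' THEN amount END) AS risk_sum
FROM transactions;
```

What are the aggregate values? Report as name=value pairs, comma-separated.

[transfer_sum: type IN ('transfer', 'refund', 'debit') OR merchant IN ('M06', 'M02')]
txn_id=800: ✓ → 1090
txn_id=801: ✓ → 4674
txn_id=802: ✗
txn_id=803: ✗
txn_id=804: ✓ → 1100
txn_id=805: ✓ → 4864
txn_id=806: ✗
txn_id=807: ✓ → 3506
txn_id=808: ✓ → 4975
txn_id=809: ✓ → 2360
txn_id=810: ✓ → 3632
transfer_sum = 1090 + 4674 + 1100 + 4864 + 3506 + 4975 + 2360 + 3632 = 26201
—
[risk_sum: risk <= 47 AND type = 'debit']
txn_id=800: ✓ → 1090
txn_id=801: ✗
txn_id=802: ✗
txn_id=803: ✗
txn_id=804: ✗
txn_id=805: ✗
txn_id=806: ✗
txn_id=807: ✗
txn_id=808: ✗
txn_id=809: ✗
txn_id=810: ✗
risk_sum = 1090

transfer_sum=26201, risk_sum=1090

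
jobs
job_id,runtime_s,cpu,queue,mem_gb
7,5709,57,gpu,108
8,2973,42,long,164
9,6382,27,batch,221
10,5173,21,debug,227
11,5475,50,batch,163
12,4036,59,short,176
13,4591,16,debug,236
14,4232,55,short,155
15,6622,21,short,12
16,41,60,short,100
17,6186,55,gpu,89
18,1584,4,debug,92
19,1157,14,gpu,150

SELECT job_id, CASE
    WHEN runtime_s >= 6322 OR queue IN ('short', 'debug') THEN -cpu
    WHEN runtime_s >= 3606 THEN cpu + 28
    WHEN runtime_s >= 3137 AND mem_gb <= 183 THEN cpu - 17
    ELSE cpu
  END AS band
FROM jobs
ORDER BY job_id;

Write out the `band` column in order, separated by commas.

85, 42, -27, -21, 78, -59, -16, -55, -21, -60, 83, -4, 14

job_id=7: runtime_s >= 3606 → 85
job_id=8: ELSE → 42
job_id=9: runtime_s >= 6322 OR queue IN ('short', 'debug') → -27
job_id=10: runtime_s >= 6322 OR queue IN ('short', 'debug') → -21
job_id=11: runtime_s >= 3606 → 78
job_id=12: runtime_s >= 6322 OR queue IN ('short', 'debug') → -59
job_id=13: runtime_s >= 6322 OR queue IN ('short', 'debug') → -16
job_id=14: runtime_s >= 6322 OR queue IN ('short', 'debug') → -55
job_id=15: runtime_s >= 6322 OR queue IN ('short', 'debug') → -21
job_id=16: runtime_s >= 6322 OR queue IN ('short', 'debug') → -60
job_id=17: runtime_s >= 3606 → 83
job_id=18: runtime_s >= 6322 OR queue IN ('short', 'debug') → -4
job_id=19: ELSE → 14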